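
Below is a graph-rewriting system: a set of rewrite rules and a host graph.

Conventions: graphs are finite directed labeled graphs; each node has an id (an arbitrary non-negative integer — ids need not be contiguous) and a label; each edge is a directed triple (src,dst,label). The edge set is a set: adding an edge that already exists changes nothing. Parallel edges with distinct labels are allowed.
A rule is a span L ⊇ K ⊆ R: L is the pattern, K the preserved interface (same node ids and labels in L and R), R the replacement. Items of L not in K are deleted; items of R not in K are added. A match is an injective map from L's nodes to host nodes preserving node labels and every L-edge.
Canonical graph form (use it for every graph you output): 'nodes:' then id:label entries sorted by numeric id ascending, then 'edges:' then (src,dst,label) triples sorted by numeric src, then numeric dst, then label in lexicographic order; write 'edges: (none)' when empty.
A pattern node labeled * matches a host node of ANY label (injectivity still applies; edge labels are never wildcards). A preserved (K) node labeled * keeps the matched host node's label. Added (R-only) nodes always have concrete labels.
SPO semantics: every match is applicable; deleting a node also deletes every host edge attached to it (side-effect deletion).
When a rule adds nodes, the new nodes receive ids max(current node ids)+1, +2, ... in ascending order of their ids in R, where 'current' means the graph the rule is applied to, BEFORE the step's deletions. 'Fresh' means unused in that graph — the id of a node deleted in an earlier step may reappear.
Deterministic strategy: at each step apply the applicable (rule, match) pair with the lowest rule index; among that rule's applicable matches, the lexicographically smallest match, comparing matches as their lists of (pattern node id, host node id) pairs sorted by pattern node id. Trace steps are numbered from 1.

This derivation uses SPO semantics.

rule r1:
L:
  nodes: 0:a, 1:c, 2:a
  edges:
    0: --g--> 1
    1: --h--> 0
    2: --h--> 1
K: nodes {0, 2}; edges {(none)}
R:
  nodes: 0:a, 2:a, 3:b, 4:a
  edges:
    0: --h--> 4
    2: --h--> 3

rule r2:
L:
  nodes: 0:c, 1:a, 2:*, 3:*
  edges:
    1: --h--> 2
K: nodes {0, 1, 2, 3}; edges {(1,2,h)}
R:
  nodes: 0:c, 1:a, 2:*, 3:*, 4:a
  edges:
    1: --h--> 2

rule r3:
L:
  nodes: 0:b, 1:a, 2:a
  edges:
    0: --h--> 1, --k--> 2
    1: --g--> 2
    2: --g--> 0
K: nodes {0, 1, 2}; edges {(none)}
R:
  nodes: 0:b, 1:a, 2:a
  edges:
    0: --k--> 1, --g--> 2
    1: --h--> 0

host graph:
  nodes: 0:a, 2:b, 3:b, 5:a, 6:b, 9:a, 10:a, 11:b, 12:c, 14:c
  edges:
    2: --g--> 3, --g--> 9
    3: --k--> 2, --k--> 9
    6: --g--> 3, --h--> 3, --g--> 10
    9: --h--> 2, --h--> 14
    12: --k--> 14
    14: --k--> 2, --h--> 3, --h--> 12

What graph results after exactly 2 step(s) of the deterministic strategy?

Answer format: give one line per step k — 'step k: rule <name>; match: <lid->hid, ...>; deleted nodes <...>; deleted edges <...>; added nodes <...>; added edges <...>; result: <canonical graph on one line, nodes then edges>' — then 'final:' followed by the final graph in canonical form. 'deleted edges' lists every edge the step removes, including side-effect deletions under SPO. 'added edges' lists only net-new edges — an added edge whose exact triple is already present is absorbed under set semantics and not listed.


step 1: rule r2; match: 0->12, 1->9, 2->2, 3->0; deleted nodes (none); deleted edges (none); added nodes 15; added edges (none); result: nodes: 0:a, 2:b, 3:b, 5:a, 6:b, 9:a, 10:a, 11:b, 12:c, 14:c, 15:a edges: (2,3,g); (2,9,g); (3,2,k); (3,9,k); (6,3,g); (6,3,h); (6,10,g); (9,2,h); (9,14,h); (12,14,k); (14,2,k); (14,3,h); (14,12,h)
step 2: rule r2; match: 0->12, 1->9, 2->2, 3->0; deleted nodes (none); deleted edges (none); added nodes 16; added edges (none); result: nodes: 0:a, 2:b, 3:b, 5:a, 6:b, 9:a, 10:a, 11:b, 12:c, 14:c, 15:a, 16:a edges: (2,3,g); (2,9,g); (3,2,k); (3,9,k); (6,3,g); (6,3,h); (6,10,g); (9,2,h); (9,14,h); (12,14,k); (14,2,k); (14,3,h); (14,12,h)
final:
nodes: 0:a, 2:b, 3:b, 5:a, 6:b, 9:a, 10:a, 11:b, 12:c, 14:c, 15:a, 16:a
edges: (2,3,g); (2,9,g); (3,2,k); (3,9,k); (6,3,g); (6,3,h); (6,10,g); (9,2,h); (9,14,h); (12,14,k); (14,2,k); (14,3,h); (14,12,h)


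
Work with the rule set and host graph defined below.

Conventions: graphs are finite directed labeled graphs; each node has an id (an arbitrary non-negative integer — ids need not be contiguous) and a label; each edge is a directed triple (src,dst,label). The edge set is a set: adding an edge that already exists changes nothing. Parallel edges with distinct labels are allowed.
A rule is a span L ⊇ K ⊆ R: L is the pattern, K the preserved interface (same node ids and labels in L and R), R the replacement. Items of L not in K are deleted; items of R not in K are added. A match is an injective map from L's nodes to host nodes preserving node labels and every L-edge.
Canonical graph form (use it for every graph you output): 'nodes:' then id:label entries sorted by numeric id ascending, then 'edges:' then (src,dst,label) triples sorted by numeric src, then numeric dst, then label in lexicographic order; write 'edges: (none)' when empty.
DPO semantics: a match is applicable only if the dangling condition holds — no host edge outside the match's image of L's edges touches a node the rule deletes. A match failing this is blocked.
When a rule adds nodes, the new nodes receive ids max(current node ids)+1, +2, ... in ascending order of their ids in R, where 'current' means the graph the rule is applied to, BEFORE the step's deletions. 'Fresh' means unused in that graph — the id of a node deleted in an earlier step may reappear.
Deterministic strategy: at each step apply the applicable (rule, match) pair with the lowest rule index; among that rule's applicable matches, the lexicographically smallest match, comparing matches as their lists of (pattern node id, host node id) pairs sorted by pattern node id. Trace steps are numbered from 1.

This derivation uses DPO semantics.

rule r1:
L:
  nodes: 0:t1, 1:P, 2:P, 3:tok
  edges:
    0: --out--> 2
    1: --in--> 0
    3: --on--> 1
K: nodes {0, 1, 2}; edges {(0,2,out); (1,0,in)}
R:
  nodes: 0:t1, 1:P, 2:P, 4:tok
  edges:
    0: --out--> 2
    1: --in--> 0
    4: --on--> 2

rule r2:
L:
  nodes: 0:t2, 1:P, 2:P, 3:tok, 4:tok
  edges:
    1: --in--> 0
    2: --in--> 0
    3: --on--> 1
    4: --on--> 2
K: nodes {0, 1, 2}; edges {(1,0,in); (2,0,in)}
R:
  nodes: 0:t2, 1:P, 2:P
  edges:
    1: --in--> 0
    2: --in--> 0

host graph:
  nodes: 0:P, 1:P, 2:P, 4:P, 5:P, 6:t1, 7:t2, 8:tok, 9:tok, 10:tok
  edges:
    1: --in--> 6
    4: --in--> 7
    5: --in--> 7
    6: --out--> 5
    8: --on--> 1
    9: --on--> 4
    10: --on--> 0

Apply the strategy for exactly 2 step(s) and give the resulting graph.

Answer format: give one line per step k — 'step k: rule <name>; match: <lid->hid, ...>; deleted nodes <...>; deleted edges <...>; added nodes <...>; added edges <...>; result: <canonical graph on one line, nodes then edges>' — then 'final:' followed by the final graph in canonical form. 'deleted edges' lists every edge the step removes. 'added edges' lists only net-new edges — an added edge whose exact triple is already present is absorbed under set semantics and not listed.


step 1: rule r1; match: 0->6, 1->1, 2->5, 3->8; deleted nodes 8; deleted edges (8,1,on); added nodes 11; added edges (11,5,on); result: nodes: 0:P, 1:P, 2:P, 4:P, 5:P, 6:t1, 7:t2, 9:tok, 10:tok, 11:tok edges: (1,6,in); (4,7,in); (5,7,in); (6,5,out); (9,4,on); (10,0,on); (11,5,on)
step 2: rule r2; match: 0->7, 1->4, 2->5, 3->9, 4->11; deleted nodes 9, 11; deleted edges (9,4,on); (11,5,on); added nodes (none); added edges (none); result: nodes: 0:P, 1:P, 2:P, 4:P, 5:P, 6:t1, 7:t2, 10:tok edges: (1,6,in); (4,7,in); (5,7,in); (6,5,out); (10,0,on)
final:
nodes: 0:P, 1:P, 2:P, 4:P, 5:P, 6:t1, 7:t2, 10:tok
edges: (1,6,in); (4,7,in); (5,7,in); (6,5,out); (10,0,on)


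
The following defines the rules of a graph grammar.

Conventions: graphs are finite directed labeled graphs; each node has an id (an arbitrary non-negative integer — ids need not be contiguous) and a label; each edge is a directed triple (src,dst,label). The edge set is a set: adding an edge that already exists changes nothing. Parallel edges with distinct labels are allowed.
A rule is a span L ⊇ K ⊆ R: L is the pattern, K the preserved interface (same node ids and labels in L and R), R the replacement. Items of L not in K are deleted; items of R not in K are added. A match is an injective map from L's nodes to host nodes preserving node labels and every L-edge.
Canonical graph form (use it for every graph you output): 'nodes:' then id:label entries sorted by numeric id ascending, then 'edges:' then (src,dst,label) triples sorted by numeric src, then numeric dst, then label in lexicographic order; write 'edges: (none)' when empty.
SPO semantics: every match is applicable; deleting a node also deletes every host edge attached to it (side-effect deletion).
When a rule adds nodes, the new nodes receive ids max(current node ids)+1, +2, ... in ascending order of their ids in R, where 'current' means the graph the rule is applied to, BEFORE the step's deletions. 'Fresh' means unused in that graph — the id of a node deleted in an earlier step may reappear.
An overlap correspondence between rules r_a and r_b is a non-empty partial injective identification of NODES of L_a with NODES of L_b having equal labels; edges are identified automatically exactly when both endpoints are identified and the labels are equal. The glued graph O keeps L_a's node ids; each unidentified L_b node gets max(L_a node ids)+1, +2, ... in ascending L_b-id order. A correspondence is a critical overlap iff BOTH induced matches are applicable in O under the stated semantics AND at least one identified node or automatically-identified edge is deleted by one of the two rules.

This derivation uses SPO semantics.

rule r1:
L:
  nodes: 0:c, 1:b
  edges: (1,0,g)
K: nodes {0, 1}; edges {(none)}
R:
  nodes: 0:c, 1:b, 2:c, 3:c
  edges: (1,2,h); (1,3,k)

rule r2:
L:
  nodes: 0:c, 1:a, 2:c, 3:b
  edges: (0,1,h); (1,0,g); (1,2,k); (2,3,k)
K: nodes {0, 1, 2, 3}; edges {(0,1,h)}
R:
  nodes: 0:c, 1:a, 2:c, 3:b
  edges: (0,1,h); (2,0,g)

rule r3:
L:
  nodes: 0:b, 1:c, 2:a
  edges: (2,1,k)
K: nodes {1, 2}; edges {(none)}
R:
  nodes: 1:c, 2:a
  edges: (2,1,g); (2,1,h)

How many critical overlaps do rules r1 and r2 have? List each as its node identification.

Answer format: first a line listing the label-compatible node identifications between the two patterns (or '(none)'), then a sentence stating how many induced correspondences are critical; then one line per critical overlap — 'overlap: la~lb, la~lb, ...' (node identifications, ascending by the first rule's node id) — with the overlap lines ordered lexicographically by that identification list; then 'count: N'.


label-compatible node identifications between L(r1) and L(r2): 0~0, 0~2, 1~3
0 of the induced correspondences are critical overlaps of r1 and r2.
count: 0


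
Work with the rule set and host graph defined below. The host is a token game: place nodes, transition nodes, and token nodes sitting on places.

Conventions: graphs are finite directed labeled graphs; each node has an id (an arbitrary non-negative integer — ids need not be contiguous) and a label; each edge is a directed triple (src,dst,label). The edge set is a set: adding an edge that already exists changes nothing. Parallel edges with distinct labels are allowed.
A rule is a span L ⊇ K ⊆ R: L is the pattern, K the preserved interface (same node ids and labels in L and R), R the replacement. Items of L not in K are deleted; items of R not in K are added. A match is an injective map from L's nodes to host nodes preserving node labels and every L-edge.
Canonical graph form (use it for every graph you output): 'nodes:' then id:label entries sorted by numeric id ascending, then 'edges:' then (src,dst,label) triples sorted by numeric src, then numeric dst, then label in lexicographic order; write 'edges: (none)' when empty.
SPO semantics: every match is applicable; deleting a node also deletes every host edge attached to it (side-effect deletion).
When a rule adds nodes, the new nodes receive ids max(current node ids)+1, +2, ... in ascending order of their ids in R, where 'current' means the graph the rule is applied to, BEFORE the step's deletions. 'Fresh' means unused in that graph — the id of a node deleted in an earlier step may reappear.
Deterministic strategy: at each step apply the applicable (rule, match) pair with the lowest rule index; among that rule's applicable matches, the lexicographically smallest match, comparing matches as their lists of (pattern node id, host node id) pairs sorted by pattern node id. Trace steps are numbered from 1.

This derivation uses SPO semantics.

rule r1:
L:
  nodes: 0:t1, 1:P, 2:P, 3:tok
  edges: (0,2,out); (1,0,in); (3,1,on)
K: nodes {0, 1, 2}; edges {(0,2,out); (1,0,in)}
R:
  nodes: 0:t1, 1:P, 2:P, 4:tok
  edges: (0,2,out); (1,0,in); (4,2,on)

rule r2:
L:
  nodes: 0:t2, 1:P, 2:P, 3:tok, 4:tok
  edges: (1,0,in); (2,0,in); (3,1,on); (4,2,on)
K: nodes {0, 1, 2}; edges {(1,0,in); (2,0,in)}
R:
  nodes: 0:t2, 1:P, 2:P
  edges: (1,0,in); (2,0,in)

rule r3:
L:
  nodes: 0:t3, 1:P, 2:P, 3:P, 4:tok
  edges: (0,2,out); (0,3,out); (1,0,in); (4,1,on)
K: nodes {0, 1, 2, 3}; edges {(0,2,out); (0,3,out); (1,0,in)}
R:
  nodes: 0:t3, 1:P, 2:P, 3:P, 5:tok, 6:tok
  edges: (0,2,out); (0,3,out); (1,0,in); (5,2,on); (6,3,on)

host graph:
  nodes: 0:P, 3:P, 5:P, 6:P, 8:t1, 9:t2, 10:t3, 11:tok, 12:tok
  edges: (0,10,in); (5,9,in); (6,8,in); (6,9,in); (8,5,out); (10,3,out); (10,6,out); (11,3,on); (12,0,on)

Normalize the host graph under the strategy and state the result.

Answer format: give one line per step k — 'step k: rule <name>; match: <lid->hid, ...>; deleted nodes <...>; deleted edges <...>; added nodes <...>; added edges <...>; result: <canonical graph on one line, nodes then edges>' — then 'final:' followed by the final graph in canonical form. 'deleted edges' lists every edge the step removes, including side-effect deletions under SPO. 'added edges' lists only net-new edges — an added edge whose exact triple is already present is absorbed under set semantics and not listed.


step 1: rule r3; match: 0->10, 1->0, 2->3, 3->6, 4->12; deleted nodes 12; deleted edges (12,0,on); added nodes 13, 14; added edges (13,3,on); (14,6,on); result: nodes: 0:P, 3:P, 5:P, 6:P, 8:t1, 9:t2, 10:t3, 11:tok, 13:tok, 14:tok edges: (0,10,in); (5,9,in); (6,8,in); (6,9,in); (8,5,out); (10,3,out); (10,6,out); (11,3,on); (13,3,on); (14,6,on)
step 2: rule r1; match: 0->8, 1->6, 2->5, 3->14; deleted nodes 14; deleted edges (14,6,on); added nodes 15; added edges (15,5,on); result: nodes: 0:P, 3:P, 5:P, 6:P, 8:t1, 9:t2, 10:t3, 11:tok, 13:tok, 15:tok edges: (0,10,in); (5,9,in); (6,8,in); (6,9,in); (8,5,out); (10,3,out); (10,6,out); (11,3,on); (13,3,on); (15,5,on)
final:
nodes: 0:P, 3:P, 5:P, 6:P, 8:t1, 9:t2, 10:t3, 11:tok, 13:tok, 15:tok
edges: (0,10,in); (5,9,in); (6,8,in); (6,9,in); (8,5,out); (10,3,out); (10,6,out); (11,3,on); (13,3,on); (15,5,on)


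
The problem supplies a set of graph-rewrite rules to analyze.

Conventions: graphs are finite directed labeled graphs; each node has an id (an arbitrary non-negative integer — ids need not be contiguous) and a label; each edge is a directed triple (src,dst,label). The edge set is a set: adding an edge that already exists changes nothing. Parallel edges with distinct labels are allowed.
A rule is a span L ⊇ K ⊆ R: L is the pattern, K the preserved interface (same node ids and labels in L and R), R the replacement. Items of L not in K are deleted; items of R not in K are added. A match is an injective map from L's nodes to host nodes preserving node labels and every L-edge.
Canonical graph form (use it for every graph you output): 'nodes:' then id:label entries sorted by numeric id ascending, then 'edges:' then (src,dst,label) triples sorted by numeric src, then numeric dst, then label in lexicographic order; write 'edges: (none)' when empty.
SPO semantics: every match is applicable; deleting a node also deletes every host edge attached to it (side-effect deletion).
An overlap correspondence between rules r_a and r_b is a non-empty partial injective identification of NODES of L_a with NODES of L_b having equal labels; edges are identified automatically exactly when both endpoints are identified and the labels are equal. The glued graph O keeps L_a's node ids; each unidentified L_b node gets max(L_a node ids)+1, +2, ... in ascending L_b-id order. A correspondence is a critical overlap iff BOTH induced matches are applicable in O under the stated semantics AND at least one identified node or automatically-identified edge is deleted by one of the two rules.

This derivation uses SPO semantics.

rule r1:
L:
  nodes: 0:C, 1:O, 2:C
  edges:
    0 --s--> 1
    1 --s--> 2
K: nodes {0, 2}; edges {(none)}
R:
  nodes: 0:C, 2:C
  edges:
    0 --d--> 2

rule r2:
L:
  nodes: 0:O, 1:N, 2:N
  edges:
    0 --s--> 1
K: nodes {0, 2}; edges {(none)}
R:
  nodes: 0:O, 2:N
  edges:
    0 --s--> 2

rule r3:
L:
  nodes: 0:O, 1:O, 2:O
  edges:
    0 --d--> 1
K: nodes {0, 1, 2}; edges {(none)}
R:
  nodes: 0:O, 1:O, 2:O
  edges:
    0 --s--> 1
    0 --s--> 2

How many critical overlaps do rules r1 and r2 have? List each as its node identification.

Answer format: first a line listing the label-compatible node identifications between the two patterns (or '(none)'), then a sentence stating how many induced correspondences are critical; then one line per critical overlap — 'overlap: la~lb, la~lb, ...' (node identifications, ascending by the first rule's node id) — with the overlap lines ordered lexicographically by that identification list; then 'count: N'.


label-compatible node identifications between L(r1) and L(r2): 1~0
1 of the induced correspondences is a critical overlap of r1 and r2.
overlap: 1~0
count: 1


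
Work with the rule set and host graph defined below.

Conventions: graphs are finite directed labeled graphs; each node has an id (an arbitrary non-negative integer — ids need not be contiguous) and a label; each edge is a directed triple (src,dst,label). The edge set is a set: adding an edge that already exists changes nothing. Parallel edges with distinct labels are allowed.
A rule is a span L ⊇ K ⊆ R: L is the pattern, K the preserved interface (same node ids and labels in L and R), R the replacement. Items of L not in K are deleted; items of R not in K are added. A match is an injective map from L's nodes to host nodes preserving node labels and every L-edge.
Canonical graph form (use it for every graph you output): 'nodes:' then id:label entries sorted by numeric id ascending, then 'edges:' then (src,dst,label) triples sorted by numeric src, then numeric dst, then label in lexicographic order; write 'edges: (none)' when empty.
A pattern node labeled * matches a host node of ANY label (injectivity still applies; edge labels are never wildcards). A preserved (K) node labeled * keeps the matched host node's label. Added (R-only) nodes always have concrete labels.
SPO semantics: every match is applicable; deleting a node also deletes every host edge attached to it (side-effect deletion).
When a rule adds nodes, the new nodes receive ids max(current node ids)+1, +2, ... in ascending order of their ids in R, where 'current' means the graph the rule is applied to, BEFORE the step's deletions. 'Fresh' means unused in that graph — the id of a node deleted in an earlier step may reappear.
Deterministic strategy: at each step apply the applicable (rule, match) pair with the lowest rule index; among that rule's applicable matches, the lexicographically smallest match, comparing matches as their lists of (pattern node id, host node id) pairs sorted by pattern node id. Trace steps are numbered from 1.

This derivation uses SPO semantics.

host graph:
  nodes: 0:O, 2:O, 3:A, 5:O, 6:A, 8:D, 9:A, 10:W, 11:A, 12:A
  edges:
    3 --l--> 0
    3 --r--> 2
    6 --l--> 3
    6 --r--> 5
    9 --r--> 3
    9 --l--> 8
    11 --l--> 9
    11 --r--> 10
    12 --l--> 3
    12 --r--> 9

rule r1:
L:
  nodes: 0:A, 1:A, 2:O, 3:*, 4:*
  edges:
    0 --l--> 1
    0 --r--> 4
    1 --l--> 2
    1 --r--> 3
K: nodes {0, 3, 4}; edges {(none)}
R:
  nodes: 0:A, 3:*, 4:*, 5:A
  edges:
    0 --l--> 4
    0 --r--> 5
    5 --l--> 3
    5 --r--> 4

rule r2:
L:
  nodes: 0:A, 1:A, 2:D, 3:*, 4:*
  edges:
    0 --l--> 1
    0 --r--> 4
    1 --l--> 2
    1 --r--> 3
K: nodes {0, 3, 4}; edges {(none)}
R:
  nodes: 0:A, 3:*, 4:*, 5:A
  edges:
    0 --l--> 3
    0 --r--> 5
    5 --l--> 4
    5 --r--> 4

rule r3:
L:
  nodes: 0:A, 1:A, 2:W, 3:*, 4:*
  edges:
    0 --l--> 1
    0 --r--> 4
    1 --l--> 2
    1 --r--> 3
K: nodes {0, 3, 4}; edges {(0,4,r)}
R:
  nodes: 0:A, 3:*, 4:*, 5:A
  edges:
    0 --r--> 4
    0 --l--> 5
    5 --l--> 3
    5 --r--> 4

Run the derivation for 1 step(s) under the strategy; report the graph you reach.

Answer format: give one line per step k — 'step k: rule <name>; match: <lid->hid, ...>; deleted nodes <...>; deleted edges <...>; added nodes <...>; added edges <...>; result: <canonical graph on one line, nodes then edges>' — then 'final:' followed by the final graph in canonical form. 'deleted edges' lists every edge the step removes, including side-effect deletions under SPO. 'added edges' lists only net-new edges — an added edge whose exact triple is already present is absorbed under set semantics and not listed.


step 1: rule r1; match: 0->6, 1->3, 2->0, 3->2, 4->5; deleted nodes 0, 3; deleted edges (3,0,l); (3,2,r); (6,3,l); (6,5,r); (9,3,r); (12,3,l); added nodes 13; added edges (6,5,l); (6,13,r); (13,2,l); (13,5,r); result: nodes: 2:O, 5:O, 6:A, 8:D, 9:A, 10:W, 11:A, 12:A, 13:A edges: (6,5,l); (6,13,r); (9,8,l); (11,9,l); (11,10,r); (12,9,r); (13,2,l); (13,5,r)
final:
nodes: 2:O, 5:O, 6:A, 8:D, 9:A, 10:W, 11:A, 12:A, 13:A
edges: (6,5,l); (6,13,r); (9,8,l); (11,9,l); (11,10,r); (12,9,r); (13,2,l); (13,5,r)


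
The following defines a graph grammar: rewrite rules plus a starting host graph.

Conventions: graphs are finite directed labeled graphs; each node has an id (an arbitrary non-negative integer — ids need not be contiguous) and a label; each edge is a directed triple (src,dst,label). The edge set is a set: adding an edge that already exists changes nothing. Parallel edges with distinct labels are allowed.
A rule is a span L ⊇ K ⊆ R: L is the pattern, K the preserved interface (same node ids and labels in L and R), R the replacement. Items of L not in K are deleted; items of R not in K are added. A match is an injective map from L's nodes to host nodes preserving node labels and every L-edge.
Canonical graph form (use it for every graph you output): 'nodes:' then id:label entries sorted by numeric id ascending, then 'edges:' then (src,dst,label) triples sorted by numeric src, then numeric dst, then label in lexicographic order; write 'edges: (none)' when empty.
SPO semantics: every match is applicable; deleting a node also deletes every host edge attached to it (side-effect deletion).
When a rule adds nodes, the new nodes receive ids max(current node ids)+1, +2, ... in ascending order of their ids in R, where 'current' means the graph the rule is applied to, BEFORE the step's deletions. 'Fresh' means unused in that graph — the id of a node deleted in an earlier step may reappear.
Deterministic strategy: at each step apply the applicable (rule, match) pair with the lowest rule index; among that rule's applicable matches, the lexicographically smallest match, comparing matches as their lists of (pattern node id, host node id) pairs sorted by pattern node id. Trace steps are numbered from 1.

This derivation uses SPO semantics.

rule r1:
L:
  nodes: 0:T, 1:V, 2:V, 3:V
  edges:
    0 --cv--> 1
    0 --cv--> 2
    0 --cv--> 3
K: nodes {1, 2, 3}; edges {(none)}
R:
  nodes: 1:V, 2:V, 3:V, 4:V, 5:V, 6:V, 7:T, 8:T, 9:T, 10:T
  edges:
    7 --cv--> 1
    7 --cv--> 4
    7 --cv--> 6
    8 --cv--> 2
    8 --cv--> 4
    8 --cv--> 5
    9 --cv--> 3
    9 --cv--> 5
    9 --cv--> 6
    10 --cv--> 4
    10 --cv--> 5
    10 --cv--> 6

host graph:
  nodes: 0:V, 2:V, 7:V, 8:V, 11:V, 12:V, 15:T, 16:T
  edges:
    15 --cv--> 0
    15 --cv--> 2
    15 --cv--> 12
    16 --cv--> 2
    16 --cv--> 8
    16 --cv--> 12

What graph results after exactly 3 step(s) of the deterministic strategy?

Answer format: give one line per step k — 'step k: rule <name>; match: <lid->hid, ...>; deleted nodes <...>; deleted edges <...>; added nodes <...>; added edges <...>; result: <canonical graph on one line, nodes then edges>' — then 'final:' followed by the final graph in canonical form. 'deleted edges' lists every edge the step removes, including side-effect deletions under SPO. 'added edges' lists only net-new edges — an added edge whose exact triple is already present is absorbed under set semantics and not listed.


step 1: rule r1; match: 0->15, 1->0, 2->2, 3->12; deleted nodes 15; deleted edges (15,0,cv); (15,2,cv); (15,12,cv); added nodes 17, 18, 19, 20, 21, 22, 23; added edges (20,0,cv); (20,17,cv); (20,19,cv); (21,2,cv); (21,17,cv); (21,18,cv); (22,12,cv); (22,18,cv); (22,19,cv); (23,17,cv); (23,18,cv); (23,19,cv); result: nodes: 0:V, 2:V, 7:V, 8:V, 11:V, 12:V, 16:T, 17:V, 18:V, 19:V, 20:T, 21:T, 22:T, 23:T edges: (16,2,cv); (16,8,cv); (16,12,cv); (20,0,cv); (20,17,cv); (20,19,cv); (21,2,cv); (21,17,cv); (21,18,cv); (22,12,cv); (22,18,cv); (22,19,cv); (23,17,cv); (23,18,cv); (23,19,cv)
step 2: rule r1; match: 0->16, 1->2, 2->8, 3->12; deleted nodes 16; deleted edges (16,2,cv); (16,8,cv); (16,12,cv); added nodes 24, 25, 26, 27, 28, 29, 30; added edges (27,2,cv); (27,24,cv); (27,26,cv); (28,8,cv); (28,24,cv); (28,25,cv); (29,12,cv); (29,25,cv); (29,26,cv); (30,24,cv); (30,25,cv); (30,26,cv); result: nodes: 0:V, 2:V, 7:V, 8:V, 11:V, 12:V, 17:V, 18:V, 19:V, 20:T, 21:T, 22:T, 23:T, 24:V, 25:V, 26:V, 27:T, 28:T, 29:T, 30:T edges: (20,0,cv); (20,17,cv); (20,19,cv); (21,2,cv); (21,17,cv); (21,18,cv); (22,12,cv); (22,18,cv); (22,19,cv); (23,17,cv); (23,18,cv); (23,19,cv); (27,2,cv); (27,24,cv); (27,26,cv); (28,8,cv); (28,24,cv); (28,25,cv); (29,12,cv); (29,25,cv); (29,26,cv); (30,24,cv); (30,25,cv); (30,26,cv)
step 3: rule r1; match: 0->20, 1->0, 2->17, 3->19; deleted nodes 20; deleted edges (20,0,cv); (20,17,cv); (20,19,cv); added nodes 31, 32, 33, 34, 35, 36, 37; added edges (34,0,cv); (34,31,cv); (34,33,cv); (35,17,cv); (35,31,cv); (35,32,cv); (36,19,cv); (36,32,cv); (36,33,cv); (37,31,cv); (37,32,cv); (37,33,cv); result: nodes: 0:V, 2:V, 7:V, 8:V, 11:V, 12:V, 17:V, 18:V, 19:V, 21:T, 22:T, 23:T, 24:V, 25:V, 26:V, 27:T, 28:T, 29:T, 30:T, 31:V, 32:V, 33:V, 34:T, 35:T, 36:T, 37:T edges: (21,2,cv); (21,17,cv); (21,18,cv); (22,12,cv); (22,18,cv); (22,19,cv); (23,17,cv); (23,18,cv); (23,19,cv); (27,2,cv); (27,24,cv); (27,26,cv); (28,8,cv); (28,24,cv); (28,25,cv); (29,12,cv); (29,25,cv); (29,26,cv); (30,24,cv); (30,25,cv); (30,26,cv); (34,0,cv); (34,31,cv); (34,33,cv); (35,17,cv); (35,31,cv); (35,32,cv); (36,19,cv); (36,32,cv); (36,33,cv); (37,31,cv); (37,32,cv); (37,33,cv)
final:
nodes: 0:V, 2:V, 7:V, 8:V, 11:V, 12:V, 17:V, 18:V, 19:V, 21:T, 22:T, 23:T, 24:V, 25:V, 26:V, 27:T, 28:T, 29:T, 30:T, 31:V, 32:V, 33:V, 34:T, 35:T, 36:T, 37:T
edges: (21,2,cv); (21,17,cv); (21,18,cv); (22,12,cv); (22,18,cv); (22,19,cv); (23,17,cv); (23,18,cv); (23,19,cv); (27,2,cv); (27,24,cv); (27,26,cv); (28,8,cv); (28,24,cv); (28,25,cv); (29,12,cv); (29,25,cv); (29,26,cv); (30,24,cv); (30,25,cv); (30,26,cv); (34,0,cv); (34,31,cv); (34,33,cv); (35,17,cv); (35,31,cv); (35,32,cv); (36,19,cv); (36,32,cv); (36,33,cv); (37,31,cv); (37,32,cv); (37,33,cv)


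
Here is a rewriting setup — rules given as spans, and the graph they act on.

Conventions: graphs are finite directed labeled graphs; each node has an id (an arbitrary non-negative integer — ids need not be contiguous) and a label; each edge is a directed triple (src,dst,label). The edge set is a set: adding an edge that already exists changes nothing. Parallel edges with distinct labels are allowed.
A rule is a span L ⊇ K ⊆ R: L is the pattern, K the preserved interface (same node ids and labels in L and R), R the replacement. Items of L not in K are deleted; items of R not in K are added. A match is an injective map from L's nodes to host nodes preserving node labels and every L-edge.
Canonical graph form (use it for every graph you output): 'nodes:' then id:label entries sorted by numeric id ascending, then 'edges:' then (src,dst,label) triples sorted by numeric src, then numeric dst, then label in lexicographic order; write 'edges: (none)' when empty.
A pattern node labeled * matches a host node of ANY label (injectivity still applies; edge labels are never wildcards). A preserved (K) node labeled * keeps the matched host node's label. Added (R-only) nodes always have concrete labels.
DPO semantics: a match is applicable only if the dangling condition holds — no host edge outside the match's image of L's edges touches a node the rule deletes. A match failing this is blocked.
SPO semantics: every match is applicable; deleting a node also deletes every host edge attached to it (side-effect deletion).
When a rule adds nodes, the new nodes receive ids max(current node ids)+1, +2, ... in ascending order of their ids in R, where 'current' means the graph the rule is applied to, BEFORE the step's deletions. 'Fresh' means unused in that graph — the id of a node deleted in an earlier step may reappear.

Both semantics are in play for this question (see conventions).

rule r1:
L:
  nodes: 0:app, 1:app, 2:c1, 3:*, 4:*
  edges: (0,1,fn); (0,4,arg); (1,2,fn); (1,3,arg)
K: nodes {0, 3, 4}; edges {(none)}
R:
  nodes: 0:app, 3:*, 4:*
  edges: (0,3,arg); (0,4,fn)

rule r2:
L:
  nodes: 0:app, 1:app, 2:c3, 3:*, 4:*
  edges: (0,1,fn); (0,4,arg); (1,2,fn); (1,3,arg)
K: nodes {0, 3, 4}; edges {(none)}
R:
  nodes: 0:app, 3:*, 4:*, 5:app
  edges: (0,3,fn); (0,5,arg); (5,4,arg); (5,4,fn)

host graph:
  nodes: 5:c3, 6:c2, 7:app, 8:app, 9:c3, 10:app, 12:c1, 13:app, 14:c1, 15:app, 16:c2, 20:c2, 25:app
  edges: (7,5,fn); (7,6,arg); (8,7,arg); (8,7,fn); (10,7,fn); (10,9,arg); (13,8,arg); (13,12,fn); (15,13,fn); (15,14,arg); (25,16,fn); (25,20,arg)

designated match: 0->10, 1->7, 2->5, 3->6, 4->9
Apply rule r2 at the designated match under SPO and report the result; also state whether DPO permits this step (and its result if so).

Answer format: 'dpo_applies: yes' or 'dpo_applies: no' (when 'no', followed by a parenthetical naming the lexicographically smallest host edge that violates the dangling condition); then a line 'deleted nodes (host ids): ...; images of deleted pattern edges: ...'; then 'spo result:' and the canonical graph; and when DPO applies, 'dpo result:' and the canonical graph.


dpo_applies: no
(the rule deletes node 7, which keeps host edge (8,7,arg) outside the match image — the dangling condition fails, DPO blocks; SPO proceeds and side-deletes such edges)
deleted nodes (host ids): 5, 7; images of deleted pattern edges: (7,5,fn); (7,6,arg); (10,7,fn); (10,9,arg)
spo result:
nodes: 6:c2, 8:app, 9:c3, 10:app, 12:c1, 13:app, 14:c1, 15:app, 16:c2, 20:c2, 25:app, 26:app
edges: (10,6,fn); (10,26,arg); (13,8,arg); (13,12,fn); (15,13,fn); (15,14,arg); (25,16,fn); (25,20,arg); (26,9,arg); (26,9,fn)


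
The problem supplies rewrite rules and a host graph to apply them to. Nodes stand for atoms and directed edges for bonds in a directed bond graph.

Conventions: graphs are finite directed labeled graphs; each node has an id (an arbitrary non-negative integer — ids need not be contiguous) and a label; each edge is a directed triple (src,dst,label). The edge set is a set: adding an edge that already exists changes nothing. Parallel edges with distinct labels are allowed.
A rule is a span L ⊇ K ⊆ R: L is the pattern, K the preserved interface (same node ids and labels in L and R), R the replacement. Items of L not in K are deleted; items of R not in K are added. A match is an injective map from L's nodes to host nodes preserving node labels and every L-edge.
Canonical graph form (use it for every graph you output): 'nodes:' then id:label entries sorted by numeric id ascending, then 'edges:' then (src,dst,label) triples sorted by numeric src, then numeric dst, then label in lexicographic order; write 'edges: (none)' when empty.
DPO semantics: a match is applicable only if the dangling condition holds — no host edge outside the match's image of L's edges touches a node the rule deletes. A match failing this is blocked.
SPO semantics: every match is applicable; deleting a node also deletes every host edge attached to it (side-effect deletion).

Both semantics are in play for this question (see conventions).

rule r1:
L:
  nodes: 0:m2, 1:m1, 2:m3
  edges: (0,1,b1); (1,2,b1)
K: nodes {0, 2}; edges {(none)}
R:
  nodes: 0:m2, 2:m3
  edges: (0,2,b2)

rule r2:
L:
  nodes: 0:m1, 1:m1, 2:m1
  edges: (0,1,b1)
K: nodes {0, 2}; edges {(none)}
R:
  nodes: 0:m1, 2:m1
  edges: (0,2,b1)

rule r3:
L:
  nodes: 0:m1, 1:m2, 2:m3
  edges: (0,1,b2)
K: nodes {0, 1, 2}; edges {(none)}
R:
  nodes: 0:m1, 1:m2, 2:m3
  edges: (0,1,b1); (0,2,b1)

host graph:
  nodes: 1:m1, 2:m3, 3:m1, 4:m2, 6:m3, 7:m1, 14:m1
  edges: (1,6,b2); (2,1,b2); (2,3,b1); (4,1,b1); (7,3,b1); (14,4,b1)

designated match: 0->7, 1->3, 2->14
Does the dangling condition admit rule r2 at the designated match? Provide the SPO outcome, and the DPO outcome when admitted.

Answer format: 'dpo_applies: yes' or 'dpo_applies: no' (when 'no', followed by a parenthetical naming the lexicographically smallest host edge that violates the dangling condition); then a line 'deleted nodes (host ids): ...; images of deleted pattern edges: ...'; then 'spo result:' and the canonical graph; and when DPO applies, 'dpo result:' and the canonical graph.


dpo_applies: no
(the rule deletes node 3, which keeps host edge (2,3,b1) outside the match image — the dangling condition fails, DPO blocks; SPO proceeds and side-deletes such edges)
deleted nodes (host ids): 3; images of deleted pattern edges: (7,3,b1)
spo result:
nodes: 1:m1, 2:m3, 4:m2, 6:m3, 7:m1, 14:m1
edges: (1,6,b2); (2,1,b2); (4,1,b1); (7,14,b1); (14,4,b1)


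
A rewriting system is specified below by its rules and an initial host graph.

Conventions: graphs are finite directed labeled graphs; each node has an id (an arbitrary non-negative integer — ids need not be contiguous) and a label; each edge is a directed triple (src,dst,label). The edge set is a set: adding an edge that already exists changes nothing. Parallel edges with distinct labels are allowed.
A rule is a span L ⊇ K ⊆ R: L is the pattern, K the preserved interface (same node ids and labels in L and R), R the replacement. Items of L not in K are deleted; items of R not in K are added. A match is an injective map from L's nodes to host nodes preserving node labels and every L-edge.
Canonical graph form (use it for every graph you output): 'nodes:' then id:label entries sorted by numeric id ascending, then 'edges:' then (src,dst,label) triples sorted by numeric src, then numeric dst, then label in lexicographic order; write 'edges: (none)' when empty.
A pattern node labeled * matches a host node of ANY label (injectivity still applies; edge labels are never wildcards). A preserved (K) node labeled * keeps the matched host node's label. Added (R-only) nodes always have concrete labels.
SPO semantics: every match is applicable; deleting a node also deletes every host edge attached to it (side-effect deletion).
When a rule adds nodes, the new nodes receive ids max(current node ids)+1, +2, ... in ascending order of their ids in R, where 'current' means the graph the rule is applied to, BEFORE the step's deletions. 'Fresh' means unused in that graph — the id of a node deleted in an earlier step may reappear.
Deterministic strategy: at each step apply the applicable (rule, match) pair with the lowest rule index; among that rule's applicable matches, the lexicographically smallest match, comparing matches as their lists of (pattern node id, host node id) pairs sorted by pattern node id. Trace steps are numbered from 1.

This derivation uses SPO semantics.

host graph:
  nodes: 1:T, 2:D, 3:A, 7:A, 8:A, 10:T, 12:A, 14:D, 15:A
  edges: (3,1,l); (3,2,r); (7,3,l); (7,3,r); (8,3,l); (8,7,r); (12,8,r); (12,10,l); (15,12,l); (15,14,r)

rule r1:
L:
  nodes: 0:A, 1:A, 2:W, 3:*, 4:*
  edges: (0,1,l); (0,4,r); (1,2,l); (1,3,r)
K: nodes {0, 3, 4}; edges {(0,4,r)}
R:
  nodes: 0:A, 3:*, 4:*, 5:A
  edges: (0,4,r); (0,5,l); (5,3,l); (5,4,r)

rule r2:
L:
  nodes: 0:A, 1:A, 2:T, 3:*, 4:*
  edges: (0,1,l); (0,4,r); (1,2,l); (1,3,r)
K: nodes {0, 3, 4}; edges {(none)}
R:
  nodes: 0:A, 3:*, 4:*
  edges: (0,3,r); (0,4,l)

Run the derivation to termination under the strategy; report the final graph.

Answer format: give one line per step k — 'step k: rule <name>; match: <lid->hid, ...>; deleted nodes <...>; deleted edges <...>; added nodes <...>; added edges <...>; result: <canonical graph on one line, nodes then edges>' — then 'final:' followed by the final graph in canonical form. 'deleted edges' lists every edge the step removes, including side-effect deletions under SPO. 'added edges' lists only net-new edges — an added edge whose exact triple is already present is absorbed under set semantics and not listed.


step 1: rule r2; match: 0->8, 1->3, 2->1, 3->2, 4->7; deleted nodes 1, 3; deleted edges (3,1,l); (3,2,r); (7,3,l); (7,3,r); (8,3,l); (8,7,r); added nodes (none); added edges (8,2,r); (8,7,l); result: nodes: 2:D, 7:A, 8:A, 10:T, 12:A, 14:D, 15:A edges: (8,2,r); (8,7,l); (12,8,r); (12,10,l); (15,12,l); (15,14,r)
step 2: rule r2; match: 0->15, 1->12, 2->10, 3->8, 4->14; deleted nodes 10, 12; deleted edges (12,8,r); (12,10,l); (15,12,l); (15,14,r); added nodes (none); added edges (15,8,r); (15,14,l); result: nodes: 2:D, 7:A, 8:A, 14:D, 15:A edges: (8,2,r); (8,7,l); (15,8,r); (15,14,l)
final:
nodes: 2:D, 7:A, 8:A, 14:D, 15:A
edges: (8,2,r); (8,7,l); (15,8,r); (15,14,l)


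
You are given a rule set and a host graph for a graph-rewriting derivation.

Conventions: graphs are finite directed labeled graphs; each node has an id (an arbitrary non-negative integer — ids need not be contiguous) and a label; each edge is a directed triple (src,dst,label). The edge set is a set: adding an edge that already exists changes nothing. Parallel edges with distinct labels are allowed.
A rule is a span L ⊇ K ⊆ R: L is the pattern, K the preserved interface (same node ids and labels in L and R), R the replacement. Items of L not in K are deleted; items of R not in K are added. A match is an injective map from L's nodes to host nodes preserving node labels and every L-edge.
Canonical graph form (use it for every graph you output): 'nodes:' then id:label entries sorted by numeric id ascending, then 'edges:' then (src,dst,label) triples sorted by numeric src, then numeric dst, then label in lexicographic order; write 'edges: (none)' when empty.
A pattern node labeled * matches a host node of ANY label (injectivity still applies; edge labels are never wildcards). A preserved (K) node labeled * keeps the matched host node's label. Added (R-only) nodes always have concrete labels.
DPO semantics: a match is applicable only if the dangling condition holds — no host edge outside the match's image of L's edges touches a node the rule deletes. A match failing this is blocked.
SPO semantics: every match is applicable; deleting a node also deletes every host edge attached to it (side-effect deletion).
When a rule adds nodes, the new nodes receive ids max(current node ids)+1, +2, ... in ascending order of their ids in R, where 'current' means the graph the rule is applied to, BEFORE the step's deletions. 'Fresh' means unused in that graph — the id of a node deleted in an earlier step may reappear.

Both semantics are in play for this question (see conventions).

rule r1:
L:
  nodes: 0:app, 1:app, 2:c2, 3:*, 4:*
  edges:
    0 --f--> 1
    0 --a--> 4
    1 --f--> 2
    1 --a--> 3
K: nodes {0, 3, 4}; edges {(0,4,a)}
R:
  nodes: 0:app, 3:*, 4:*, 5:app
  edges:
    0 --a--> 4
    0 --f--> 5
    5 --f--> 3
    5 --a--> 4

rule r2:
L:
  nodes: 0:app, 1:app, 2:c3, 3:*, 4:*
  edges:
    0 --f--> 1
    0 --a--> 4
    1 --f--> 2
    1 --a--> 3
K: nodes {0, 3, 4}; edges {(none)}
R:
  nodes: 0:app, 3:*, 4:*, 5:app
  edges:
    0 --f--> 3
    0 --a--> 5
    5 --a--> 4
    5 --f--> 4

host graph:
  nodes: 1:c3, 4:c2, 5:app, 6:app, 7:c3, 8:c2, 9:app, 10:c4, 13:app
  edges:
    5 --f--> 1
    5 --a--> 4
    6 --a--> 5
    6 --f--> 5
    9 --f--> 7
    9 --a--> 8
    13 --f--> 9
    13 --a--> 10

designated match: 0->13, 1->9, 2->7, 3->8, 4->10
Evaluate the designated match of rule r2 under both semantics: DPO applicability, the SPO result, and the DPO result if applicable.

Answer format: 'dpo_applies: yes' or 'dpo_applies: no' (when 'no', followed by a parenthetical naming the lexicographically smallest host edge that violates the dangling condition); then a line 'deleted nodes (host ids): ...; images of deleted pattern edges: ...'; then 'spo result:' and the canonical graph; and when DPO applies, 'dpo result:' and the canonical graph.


dpo_applies: yes
deleted nodes (host ids): 7, 9; images of deleted pattern edges: (9,7,f); (9,8,a); (13,9,f); (13,10,a)
spo result:
nodes: 1:c3, 4:c2, 5:app, 6:app, 8:c2, 10:c4, 13:app, 14:app
edges: (5,1,f); (5,4,a); (6,5,a); (6,5,f); (13,8,f); (13,14,a); (14,10,a); (14,10,f)
dpo result:
nodes: 1:c3, 4:c2, 5:app, 6:app, 8:c2, 10:c4, 13:app, 14:app
edges: (5,1,f); (5,4,a); (6,5,a); (6,5,f); (13,8,f); (13,14,a); (14,10,a); (14,10,f)
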